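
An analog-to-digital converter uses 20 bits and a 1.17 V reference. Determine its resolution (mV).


The resolution (LSB) of an ADC is Vref / 2^n.
LSB = 1.17 / 2^20
LSB = 1.17 / 1048576
LSB = 1.12e-06 V = 0.0011158 mV

0.0011158 mV


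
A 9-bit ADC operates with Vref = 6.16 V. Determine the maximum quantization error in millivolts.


The maximum quantization error is +/- LSB/2.
LSB = Vref / 2^n = 6.16 / 512 = 0.01203125 V
Max error = LSB / 2 = 0.01203125 / 2 = 0.00601563 V
Max error = 6.0156 mV

6.0156 mV


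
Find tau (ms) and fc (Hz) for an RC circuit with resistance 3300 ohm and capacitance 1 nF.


Time constant: tau = R * C.
tau = 3300 * 1.00e-09 = 3.3e-06 s
tau = 0.0033 ms
Cutoff frequency: fc = 1 / (2*pi*R*C).
fc = 1 / (2*pi*3.3e-06) = 48228.77 Hz

tau = 0.0033 ms, fc = 48228.77 Hz


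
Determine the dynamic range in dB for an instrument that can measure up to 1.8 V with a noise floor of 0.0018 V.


Dynamic range = 20 * log10(Vmax / Vnoise).
DR = 20 * log10(1.8 / 0.0018)
DR = 20 * log10(1000.0)
DR = 60.0 dB

60.0 dB


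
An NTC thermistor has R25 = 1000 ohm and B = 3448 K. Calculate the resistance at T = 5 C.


NTC thermistor equation: Rt = R25 * exp(B * (1/T - 1/T25)).
T in Kelvin: 278.15 K, T25 = 298.15 K
1/T - 1/T25 = 1/278.15 - 1/298.15 = 0.00024117
B * (1/T - 1/T25) = 3448 * 0.00024117 = 0.8315
Rt = 1000 * exp(0.8315) = 2296.9 ohm

2296.9 ohm


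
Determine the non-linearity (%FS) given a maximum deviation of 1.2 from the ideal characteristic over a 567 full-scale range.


Linearity error = (max deviation / full scale) * 100%.
Linearity = (1.2 / 567) * 100
Linearity = 0.212 %FS

0.212 %FS


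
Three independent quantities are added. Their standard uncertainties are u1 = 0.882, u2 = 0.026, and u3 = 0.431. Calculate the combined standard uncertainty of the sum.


For a sum of independent quantities, uc = sqrt(u1^2 + u2^2 + u3^2).
uc = sqrt(0.882^2 + 0.026^2 + 0.431^2)
uc = sqrt(0.777924 + 0.000676 + 0.185761)
uc = 0.982

0.982


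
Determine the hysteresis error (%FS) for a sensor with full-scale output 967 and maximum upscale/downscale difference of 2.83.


Hysteresis = (max difference / full scale) * 100%.
H = (2.83 / 967) * 100
H = 0.293 %FS

0.293 %FS


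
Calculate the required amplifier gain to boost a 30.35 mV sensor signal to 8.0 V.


Gain = Vout / Vin (converting to same units).
G = 8.0 V / 30.35 mV
G = 8000.0 mV / 30.35 mV
G = 263.59

263.59


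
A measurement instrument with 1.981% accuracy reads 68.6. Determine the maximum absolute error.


Absolute error = (accuracy% / 100) * reading.
Error = (1.981 / 100) * 68.6
Error = 0.01981 * 68.6
Error = 1.359

1.359


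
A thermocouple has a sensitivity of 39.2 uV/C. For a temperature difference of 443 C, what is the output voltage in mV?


The thermocouple output V = sensitivity * dT.
V = 39.2 uV/C * 443 C
V = 17365.6 uV
V = 17.366 mV

17.366 mV


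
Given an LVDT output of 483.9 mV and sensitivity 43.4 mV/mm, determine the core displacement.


Displacement = Vout / sensitivity.
d = 483.9 / 43.4
d = 11.15 mm

11.15 mm


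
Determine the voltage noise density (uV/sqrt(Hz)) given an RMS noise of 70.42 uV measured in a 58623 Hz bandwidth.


Noise spectral density = Vrms / sqrt(BW).
NSD = 70.42 / sqrt(58623)
NSD = 70.42 / 242.1219
NSD = 0.2908 uV/sqrt(Hz)

0.2908 uV/sqrt(Hz)


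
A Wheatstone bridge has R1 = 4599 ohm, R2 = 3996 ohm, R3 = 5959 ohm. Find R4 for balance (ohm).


At balance: R1*R4 = R2*R3, so R4 = R2*R3/R1.
R4 = 3996 * 5959 / 4599
R4 = 23812164 / 4599
R4 = 5177.68 ohm

5177.68 ohm


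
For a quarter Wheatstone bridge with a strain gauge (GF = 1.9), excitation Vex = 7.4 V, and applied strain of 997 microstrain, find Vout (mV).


Quarter bridge output: Vout = (GF * epsilon * Vex) / 4.
Vout = (1.9 * 997e-6 * 7.4) / 4
Vout = 0.01401782 / 4 V
Vout = 0.00350445 V = 3.5045 mV

3.5045 mV


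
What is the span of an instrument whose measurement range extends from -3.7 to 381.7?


Span = upper range - lower range.
Span = 381.7 - (-3.7)
Span = 385.4

385.4


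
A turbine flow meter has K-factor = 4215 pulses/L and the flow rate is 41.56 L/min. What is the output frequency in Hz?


Frequency = K * Q / 60 (converting L/min to L/s).
f = 4215 * 41.56 / 60
f = 175175.4 / 60
f = 2919.59 Hz

2919.59 Hz


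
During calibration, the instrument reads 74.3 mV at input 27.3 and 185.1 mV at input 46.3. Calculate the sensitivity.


Sensitivity = (y2 - y1) / (x2 - x1).
S = (185.1 - 74.3) / (46.3 - 27.3)
S = 110.8 / 19.0
S = 5.8316 mV/unit

5.8316 mV/unit


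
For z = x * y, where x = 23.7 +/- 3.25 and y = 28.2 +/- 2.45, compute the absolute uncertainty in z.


For a product z = x*y, the relative uncertainty is:
uz/z = sqrt((ux/x)^2 + (uy/y)^2)
Relative uncertainties: ux/x = 3.25/23.7 = 0.137131
uy/y = 2.45/28.2 = 0.086879
z = 23.7 * 28.2 = 668.3
uz = 668.3 * sqrt(0.137131^2 + 0.086879^2) = 108.495

108.495


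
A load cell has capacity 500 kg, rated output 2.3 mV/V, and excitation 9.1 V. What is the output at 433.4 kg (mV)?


Vout = rated_output * Vex * (load / capacity).
Vout = 2.3 * 9.1 * (433.4 / 500)
Vout = 2.3 * 9.1 * 0.8668
Vout = 18.142 mV

18.142 mV


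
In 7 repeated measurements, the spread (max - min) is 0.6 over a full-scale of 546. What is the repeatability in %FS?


Repeatability = (spread / full scale) * 100%.
R = (0.6 / 546) * 100
R = 0.11 %FS

0.11 %FS


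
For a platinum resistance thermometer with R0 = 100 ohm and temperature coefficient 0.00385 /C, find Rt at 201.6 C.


The RTD equation: Rt = R0 * (1 + alpha * T).
Rt = 100 * (1 + 0.00385 * 201.6)
Rt = 100 * (1 + 0.77616)
Rt = 100 * 1.77616
Rt = 177.616 ohm

177.616 ohm


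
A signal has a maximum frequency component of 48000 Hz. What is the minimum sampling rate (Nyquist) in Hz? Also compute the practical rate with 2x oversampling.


By Nyquist theorem, fs_min = 2 * fmax.
fs_min = 2 * 48000 = 96000 Hz
Practical rate = 2 * fs_min = 2 * 96000 = 192000 Hz

fs_min = 96000 Hz, fs_practical = 192000 Hz


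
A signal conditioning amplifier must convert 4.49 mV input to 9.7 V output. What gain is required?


Gain = Vout / Vin (converting to same units).
G = 9.7 V / 4.49 mV
G = 9700.0 mV / 4.49 mV
G = 2160.36

2160.36


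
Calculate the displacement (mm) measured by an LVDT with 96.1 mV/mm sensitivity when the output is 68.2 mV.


Displacement = Vout / sensitivity.
d = 68.2 / 96.1
d = 0.71 mm

0.71 mm


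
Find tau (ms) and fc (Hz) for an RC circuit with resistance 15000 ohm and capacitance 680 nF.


Time constant: tau = R * C.
tau = 15000 * 6.80e-07 = 0.0102 s
tau = 10.2 ms
Cutoff frequency: fc = 1 / (2*pi*R*C).
fc = 1 / (2*pi*0.0102) = 15.6 Hz

tau = 10.2 ms, fc = 15.6 Hz


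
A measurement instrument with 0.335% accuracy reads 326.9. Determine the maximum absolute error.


Absolute error = (accuracy% / 100) * reading.
Error = (0.335 / 100) * 326.9
Error = 0.00335 * 326.9
Error = 1.0951

1.0951


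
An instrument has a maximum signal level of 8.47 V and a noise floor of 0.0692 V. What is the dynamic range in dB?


Dynamic range = 20 * log10(Vmax / Vnoise).
DR = 20 * log10(8.47 / 0.0692)
DR = 20 * log10(122.4)
DR = 41.76 dB

41.76 dB


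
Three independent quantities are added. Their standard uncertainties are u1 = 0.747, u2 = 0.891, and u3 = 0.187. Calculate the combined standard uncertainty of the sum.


For a sum of independent quantities, uc = sqrt(u1^2 + u2^2 + u3^2).
uc = sqrt(0.747^2 + 0.891^2 + 0.187^2)
uc = sqrt(0.558009 + 0.793881 + 0.034969)
uc = 1.1776

1.1776


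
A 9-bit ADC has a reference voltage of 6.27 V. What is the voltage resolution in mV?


The resolution (LSB) of an ADC is Vref / 2^n.
LSB = 6.27 / 2^9
LSB = 6.27 / 512
LSB = 0.01224609 V = 12.24609375 mV

12.24609375 mV


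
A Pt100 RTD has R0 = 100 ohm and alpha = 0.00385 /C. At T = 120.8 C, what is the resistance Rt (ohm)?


The RTD equation: Rt = R0 * (1 + alpha * T).
Rt = 100 * (1 + 0.00385 * 120.8)
Rt = 100 * (1 + 0.46508)
Rt = 100 * 1.46508
Rt = 146.508 ohm

146.508 ohm


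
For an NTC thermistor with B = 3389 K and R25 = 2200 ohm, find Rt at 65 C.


NTC thermistor equation: Rt = R25 * exp(B * (1/T - 1/T25)).
T in Kelvin: 338.15 K, T25 = 298.15 K
1/T - 1/T25 = 1/338.15 - 1/298.15 = -0.00039675
B * (1/T - 1/T25) = 3389 * -0.00039675 = -1.3446
Rt = 2200 * exp(-1.3446) = 573.4 ohm

573.4 ohm


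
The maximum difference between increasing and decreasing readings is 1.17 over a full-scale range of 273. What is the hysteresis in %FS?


Hysteresis = (max difference / full scale) * 100%.
H = (1.17 / 273) * 100
H = 0.429 %FS

0.429 %FS


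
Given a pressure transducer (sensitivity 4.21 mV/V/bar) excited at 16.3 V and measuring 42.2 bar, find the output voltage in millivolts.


Output = sensitivity * Vex * P.
Vout = 4.21 * 16.3 * 42.2
Vout = 68.623 * 42.2
Vout = 2895.89 mV

2895.89 mV


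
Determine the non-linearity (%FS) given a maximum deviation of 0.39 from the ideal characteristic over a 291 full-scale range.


Linearity error = (max deviation / full scale) * 100%.
Linearity = (0.39 / 291) * 100
Linearity = 0.134 %FS

0.134 %FS


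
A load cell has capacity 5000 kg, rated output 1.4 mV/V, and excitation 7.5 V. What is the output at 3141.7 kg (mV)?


Vout = rated_output * Vex * (load / capacity).
Vout = 1.4 * 7.5 * (3141.7 / 5000)
Vout = 1.4 * 7.5 * 0.62834
Vout = 6.598 mV

6.598 mV


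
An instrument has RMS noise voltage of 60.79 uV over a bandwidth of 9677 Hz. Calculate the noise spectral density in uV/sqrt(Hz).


Noise spectral density = Vrms / sqrt(BW).
NSD = 60.79 / sqrt(9677)
NSD = 60.79 / 98.3717
NSD = 0.618 uV/sqrt(Hz)

0.618 uV/sqrt(Hz)


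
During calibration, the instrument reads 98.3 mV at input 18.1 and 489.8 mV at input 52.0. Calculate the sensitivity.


Sensitivity = (y2 - y1) / (x2 - x1).
S = (489.8 - 98.3) / (52.0 - 18.1)
S = 391.5 / 33.9
S = 11.5487 mV/unit

11.5487 mV/unit


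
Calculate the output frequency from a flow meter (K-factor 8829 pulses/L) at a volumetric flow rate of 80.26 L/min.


Frequency = K * Q / 60 (converting L/min to L/s).
f = 8829 * 80.26 / 60
f = 708615.54 / 60
f = 11810.26 Hz

11810.26 Hz


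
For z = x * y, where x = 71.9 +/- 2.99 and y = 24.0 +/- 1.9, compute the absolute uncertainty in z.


For a product z = x*y, the relative uncertainty is:
uz/z = sqrt((ux/x)^2 + (uy/y)^2)
Relative uncertainties: ux/x = 2.99/71.9 = 0.041586
uy/y = 1.9/24.0 = 0.079167
z = 71.9 * 24.0 = 1725.6
uz = 1725.6 * sqrt(0.041586^2 + 0.079167^2) = 154.311

154.311


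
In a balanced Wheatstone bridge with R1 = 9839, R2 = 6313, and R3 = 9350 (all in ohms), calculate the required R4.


At balance: R1*R4 = R2*R3, so R4 = R2*R3/R1.
R4 = 6313 * 9350 / 9839
R4 = 59026550 / 9839
R4 = 5999.24 ohm

5999.24 ohm


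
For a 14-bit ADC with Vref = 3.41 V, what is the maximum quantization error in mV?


The maximum quantization error is +/- LSB/2.
LSB = Vref / 2^n = 3.41 / 16384 = 0.00020813 V
Max error = LSB / 2 = 0.00020813 / 2 = 0.00010406 V
Max error = 0.1041 mV

0.1041 mV


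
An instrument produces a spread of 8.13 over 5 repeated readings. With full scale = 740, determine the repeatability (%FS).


Repeatability = (spread / full scale) * 100%.
R = (8.13 / 740) * 100
R = 1.099 %FS

1.099 %FS


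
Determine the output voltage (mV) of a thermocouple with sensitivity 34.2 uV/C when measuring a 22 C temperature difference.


The thermocouple output V = sensitivity * dT.
V = 34.2 uV/C * 22 C
V = 752.4 uV
V = 0.752 mV

0.752 mV


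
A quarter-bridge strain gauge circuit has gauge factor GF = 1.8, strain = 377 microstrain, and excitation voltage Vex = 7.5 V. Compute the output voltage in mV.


Quarter bridge output: Vout = (GF * epsilon * Vex) / 4.
Vout = (1.8 * 377e-6 * 7.5) / 4
Vout = 0.0050895 / 4 V
Vout = 0.00127238 V = 1.2724 mV

1.2724 mV


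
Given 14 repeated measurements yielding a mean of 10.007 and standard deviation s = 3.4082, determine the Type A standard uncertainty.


The standard uncertainty for Type A evaluation is u = s / sqrt(n).
u = 3.4082 / sqrt(14)
u = 3.4082 / 3.7417
u = 0.9109

0.9109


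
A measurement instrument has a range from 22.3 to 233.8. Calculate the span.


Span = upper range - lower range.
Span = 233.8 - (22.3)
Span = 211.5

211.5


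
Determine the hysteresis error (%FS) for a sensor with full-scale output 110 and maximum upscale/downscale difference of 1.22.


Hysteresis = (max difference / full scale) * 100%.
H = (1.22 / 110) * 100
H = 1.109 %FS

1.109 %FS


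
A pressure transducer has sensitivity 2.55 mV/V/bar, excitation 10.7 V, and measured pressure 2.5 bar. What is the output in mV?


Output = sensitivity * Vex * P.
Vout = 2.55 * 10.7 * 2.5
Vout = 27.285 * 2.5
Vout = 68.21 mV

68.21 mV


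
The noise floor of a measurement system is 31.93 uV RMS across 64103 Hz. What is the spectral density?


Noise spectral density = Vrms / sqrt(BW).
NSD = 31.93 / sqrt(64103)
NSD = 31.93 / 253.1857
NSD = 0.1261 uV/sqrt(Hz)

0.1261 uV/sqrt(Hz)


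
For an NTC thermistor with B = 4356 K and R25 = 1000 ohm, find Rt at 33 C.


NTC thermistor equation: Rt = R25 * exp(B * (1/T - 1/T25)).
T in Kelvin: 306.15 K, T25 = 298.15 K
1/T - 1/T25 = 1/306.15 - 1/298.15 = -8.764e-05
B * (1/T - 1/T25) = 4356 * -8.764e-05 = -0.3818
Rt = 1000 * exp(-0.3818) = 682.6 ohm

682.6 ohm


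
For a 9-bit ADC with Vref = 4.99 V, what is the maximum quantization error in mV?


The maximum quantization error is +/- LSB/2.
LSB = Vref / 2^n = 4.99 / 512 = 0.00974609 V
Max error = LSB / 2 = 0.00974609 / 2 = 0.00487305 V
Max error = 4.873 mV

4.873 mV


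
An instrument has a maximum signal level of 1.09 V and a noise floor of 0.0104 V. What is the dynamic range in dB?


Dynamic range = 20 * log10(Vmax / Vnoise).
DR = 20 * log10(1.09 / 0.0104)
DR = 20 * log10(104.81)
DR = 40.41 dB

40.41 dB


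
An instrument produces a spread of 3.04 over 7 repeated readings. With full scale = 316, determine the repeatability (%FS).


Repeatability = (spread / full scale) * 100%.
R = (3.04 / 316) * 100
R = 0.962 %FS

0.962 %FS


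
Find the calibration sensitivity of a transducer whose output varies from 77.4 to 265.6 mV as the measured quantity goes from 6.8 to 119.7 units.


Sensitivity = (y2 - y1) / (x2 - x1).
S = (265.6 - 77.4) / (119.7 - 6.8)
S = 188.2 / 112.9
S = 1.667 mV/unit

1.667 mV/unit


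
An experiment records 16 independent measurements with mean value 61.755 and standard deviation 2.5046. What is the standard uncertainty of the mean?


The standard uncertainty for Type A evaluation is u = s / sqrt(n).
u = 2.5046 / sqrt(16)
u = 2.5046 / 4.0
u = 0.6261

0.6261


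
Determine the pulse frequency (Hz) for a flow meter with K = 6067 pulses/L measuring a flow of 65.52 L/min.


Frequency = K * Q / 60 (converting L/min to L/s).
f = 6067 * 65.52 / 60
f = 397509.84 / 60
f = 6625.16 Hz

6625.16 Hz


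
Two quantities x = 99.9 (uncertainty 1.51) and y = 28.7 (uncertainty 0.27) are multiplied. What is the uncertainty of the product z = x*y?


For a product z = x*y, the relative uncertainty is:
uz/z = sqrt((ux/x)^2 + (uy/y)^2)
Relative uncertainties: ux/x = 1.51/99.9 = 0.015115
uy/y = 0.27/28.7 = 0.009408
z = 99.9 * 28.7 = 2867.1
uz = 2867.1 * sqrt(0.015115^2 + 0.009408^2) = 51.045

51.045


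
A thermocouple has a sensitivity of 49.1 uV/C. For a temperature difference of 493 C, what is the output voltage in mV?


The thermocouple output V = sensitivity * dT.
V = 49.1 uV/C * 493 C
V = 24206.3 uV
V = 24.206 mV

24.206 mV


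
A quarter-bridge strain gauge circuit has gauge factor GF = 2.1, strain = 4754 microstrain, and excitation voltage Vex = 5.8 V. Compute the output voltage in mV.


Quarter bridge output: Vout = (GF * epsilon * Vex) / 4.
Vout = (2.1 * 4754e-6 * 5.8) / 4
Vout = 0.05790372 / 4 V
Vout = 0.01447593 V = 14.4759 mV

14.4759 mV


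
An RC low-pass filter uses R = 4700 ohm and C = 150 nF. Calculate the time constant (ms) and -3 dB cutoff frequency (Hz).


Time constant: tau = R * C.
tau = 4700 * 1.50e-07 = 0.000705 s
tau = 0.705 ms
Cutoff frequency: fc = 1 / (2*pi*R*C).
fc = 1 / (2*pi*0.000705) = 225.75 Hz

tau = 0.705 ms, fc = 225.75 Hz


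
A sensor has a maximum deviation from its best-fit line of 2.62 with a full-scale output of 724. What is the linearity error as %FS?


Linearity error = (max deviation / full scale) * 100%.
Linearity = (2.62 / 724) * 100
Linearity = 0.362 %FS

0.362 %FS


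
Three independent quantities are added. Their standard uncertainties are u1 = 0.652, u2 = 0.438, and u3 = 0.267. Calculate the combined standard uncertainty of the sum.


For a sum of independent quantities, uc = sqrt(u1^2 + u2^2 + u3^2).
uc = sqrt(0.652^2 + 0.438^2 + 0.267^2)
uc = sqrt(0.425104 + 0.191844 + 0.071289)
uc = 0.8296

0.8296


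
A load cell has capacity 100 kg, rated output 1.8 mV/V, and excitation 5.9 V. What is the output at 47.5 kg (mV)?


Vout = rated_output * Vex * (load / capacity).
Vout = 1.8 * 5.9 * (47.5 / 100)
Vout = 1.8 * 5.9 * 0.475
Vout = 5.045 mV

5.045 mV


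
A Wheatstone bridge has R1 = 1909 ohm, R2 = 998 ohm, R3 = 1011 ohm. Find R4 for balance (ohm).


At balance: R1*R4 = R2*R3, so R4 = R2*R3/R1.
R4 = 998 * 1011 / 1909
R4 = 1008978 / 1909
R4 = 528.54 ohm

528.54 ohm


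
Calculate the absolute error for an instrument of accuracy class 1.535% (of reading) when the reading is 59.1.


Absolute error = (accuracy% / 100) * reading.
Error = (1.535 / 100) * 59.1
Error = 0.01535 * 59.1
Error = 0.9072

0.9072


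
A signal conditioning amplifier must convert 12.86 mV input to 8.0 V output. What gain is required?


Gain = Vout / Vin (converting to same units).
G = 8.0 V / 12.86 mV
G = 8000.0 mV / 12.86 mV
G = 622.08

622.08


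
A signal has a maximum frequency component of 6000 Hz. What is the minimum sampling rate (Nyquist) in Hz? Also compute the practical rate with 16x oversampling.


By Nyquist theorem, fs_min = 2 * fmax.
fs_min = 2 * 6000 = 12000 Hz
Practical rate = 16 * fs_min = 16 * 12000 = 192000 Hz

fs_min = 12000 Hz, fs_practical = 192000 Hz


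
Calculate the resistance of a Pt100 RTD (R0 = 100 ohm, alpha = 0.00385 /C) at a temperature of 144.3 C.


The RTD equation: Rt = R0 * (1 + alpha * T).
Rt = 100 * (1 + 0.00385 * 144.3)
Rt = 100 * (1 + 0.555555)
Rt = 100 * 1.555555
Rt = 155.555 ohm

155.555 ohm


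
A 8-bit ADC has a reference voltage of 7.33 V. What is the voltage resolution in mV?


The resolution (LSB) of an ADC is Vref / 2^n.
LSB = 7.33 / 2^8
LSB = 7.33 / 256
LSB = 0.02863281 V = 28.6328125 mV

28.6328125 mV


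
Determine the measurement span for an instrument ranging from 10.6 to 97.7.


Span = upper range - lower range.
Span = 97.7 - (10.6)
Span = 87.1

87.1


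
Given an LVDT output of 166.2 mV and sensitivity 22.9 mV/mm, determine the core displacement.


Displacement = Vout / sensitivity.
d = 166.2 / 22.9
d = 7.258 mm

7.258 mm


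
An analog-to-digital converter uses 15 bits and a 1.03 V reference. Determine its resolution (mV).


The resolution (LSB) of an ADC is Vref / 2^n.
LSB = 1.03 / 2^15
LSB = 1.03 / 32768
LSB = 3.143e-05 V = 0.03143311 mV

0.03143311 mV


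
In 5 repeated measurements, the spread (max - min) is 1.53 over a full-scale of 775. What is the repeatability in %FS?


Repeatability = (spread / full scale) * 100%.
R = (1.53 / 775) * 100
R = 0.197 %FS

0.197 %FS


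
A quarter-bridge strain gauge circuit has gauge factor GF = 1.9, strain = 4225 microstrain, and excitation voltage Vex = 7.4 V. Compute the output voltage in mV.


Quarter bridge output: Vout = (GF * epsilon * Vex) / 4.
Vout = (1.9 * 4225e-6 * 7.4) / 4
Vout = 0.0594035 / 4 V
Vout = 0.01485088 V = 14.8509 mV

14.8509 mV


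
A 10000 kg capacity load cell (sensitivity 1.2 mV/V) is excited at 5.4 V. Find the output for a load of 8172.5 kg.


Vout = rated_output * Vex * (load / capacity).
Vout = 1.2 * 5.4 * (8172.5 / 10000)
Vout = 1.2 * 5.4 * 0.81725
Vout = 5.296 mV

5.296 mV


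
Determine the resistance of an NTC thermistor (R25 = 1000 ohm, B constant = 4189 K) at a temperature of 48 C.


NTC thermistor equation: Rt = R25 * exp(B * (1/T - 1/T25)).
T in Kelvin: 321.15 K, T25 = 298.15 K
1/T - 1/T25 = 1/321.15 - 1/298.15 = -0.00024021
B * (1/T - 1/T25) = 4189 * -0.00024021 = -1.0062
Rt = 1000 * exp(-1.0062) = 365.6 ohm

365.6 ohm


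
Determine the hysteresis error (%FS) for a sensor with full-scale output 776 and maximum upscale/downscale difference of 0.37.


Hysteresis = (max difference / full scale) * 100%.
H = (0.37 / 776) * 100
H = 0.048 %FS

0.048 %FS


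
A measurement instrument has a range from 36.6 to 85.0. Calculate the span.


Span = upper range - lower range.
Span = 85.0 - (36.6)
Span = 48.4

48.4


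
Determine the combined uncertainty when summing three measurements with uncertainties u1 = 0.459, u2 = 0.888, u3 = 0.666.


For a sum of independent quantities, uc = sqrt(u1^2 + u2^2 + u3^2).
uc = sqrt(0.459^2 + 0.888^2 + 0.666^2)
uc = sqrt(0.210681 + 0.788544 + 0.443556)
uc = 1.2012

1.2012


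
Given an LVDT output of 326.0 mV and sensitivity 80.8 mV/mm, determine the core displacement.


Displacement = Vout / sensitivity.
d = 326.0 / 80.8
d = 4.035 mm

4.035 mm


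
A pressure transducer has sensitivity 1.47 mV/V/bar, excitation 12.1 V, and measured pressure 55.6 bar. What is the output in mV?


Output = sensitivity * Vex * P.
Vout = 1.47 * 12.1 * 55.6
Vout = 17.787 * 55.6
Vout = 988.96 mV

988.96 mV


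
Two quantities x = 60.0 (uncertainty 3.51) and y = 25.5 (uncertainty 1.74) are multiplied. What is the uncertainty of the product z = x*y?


For a product z = x*y, the relative uncertainty is:
uz/z = sqrt((ux/x)^2 + (uy/y)^2)
Relative uncertainties: ux/x = 3.51/60.0 = 0.0585
uy/y = 1.74/25.5 = 0.068235
z = 60.0 * 25.5 = 1530.0
uz = 1530.0 * sqrt(0.0585^2 + 0.068235^2) = 137.515

137.515


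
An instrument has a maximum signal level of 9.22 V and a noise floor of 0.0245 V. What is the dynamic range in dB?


Dynamic range = 20 * log10(Vmax / Vnoise).
DR = 20 * log10(9.22 / 0.0245)
DR = 20 * log10(376.33)
DR = 51.51 dB

51.51 dB


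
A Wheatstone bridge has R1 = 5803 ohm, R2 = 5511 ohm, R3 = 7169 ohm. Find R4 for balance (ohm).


At balance: R1*R4 = R2*R3, so R4 = R2*R3/R1.
R4 = 5511 * 7169 / 5803
R4 = 39508359 / 5803
R4 = 6808.26 ohm

6808.26 ohm


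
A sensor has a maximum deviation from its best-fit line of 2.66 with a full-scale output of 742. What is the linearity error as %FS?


Linearity error = (max deviation / full scale) * 100%.
Linearity = (2.66 / 742) * 100
Linearity = 0.358 %FS

0.358 %FS


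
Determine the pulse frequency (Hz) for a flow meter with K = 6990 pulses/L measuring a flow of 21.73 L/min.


Frequency = K * Q / 60 (converting L/min to L/s).
f = 6990 * 21.73 / 60
f = 151892.7 / 60
f = 2531.55 Hz

2531.55 Hz


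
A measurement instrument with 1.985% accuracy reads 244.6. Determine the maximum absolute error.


Absolute error = (accuracy% / 100) * reading.
Error = (1.985 / 100) * 244.6
Error = 0.01985 * 244.6
Error = 4.8553

4.8553


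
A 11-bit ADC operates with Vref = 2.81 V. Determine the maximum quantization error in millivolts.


The maximum quantization error is +/- LSB/2.
LSB = Vref / 2^n = 2.81 / 2048 = 0.00137207 V
Max error = LSB / 2 = 0.00137207 / 2 = 0.00068604 V
Max error = 0.686 mV

0.686 mV


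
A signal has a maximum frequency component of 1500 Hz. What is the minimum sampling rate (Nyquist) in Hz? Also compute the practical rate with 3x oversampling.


By Nyquist theorem, fs_min = 2 * fmax.
fs_min = 2 * 1500 = 3000 Hz
Practical rate = 3 * fs_min = 3 * 3000 = 9000 Hz

fs_min = 3000 Hz, fs_practical = 9000 Hz


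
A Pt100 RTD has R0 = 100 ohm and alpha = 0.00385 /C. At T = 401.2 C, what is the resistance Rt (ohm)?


The RTD equation: Rt = R0 * (1 + alpha * T).
Rt = 100 * (1 + 0.00385 * 401.2)
Rt = 100 * (1 + 1.54462)
Rt = 100 * 2.54462
Rt = 254.462 ohm

254.462 ohm


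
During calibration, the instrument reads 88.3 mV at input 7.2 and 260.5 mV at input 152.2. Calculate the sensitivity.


Sensitivity = (y2 - y1) / (x2 - x1).
S = (260.5 - 88.3) / (152.2 - 7.2)
S = 172.2 / 145.0
S = 1.1876 mV/unit

1.1876 mV/unit


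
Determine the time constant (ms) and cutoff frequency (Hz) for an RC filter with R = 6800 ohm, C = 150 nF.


Time constant: tau = R * C.
tau = 6800 * 1.50e-07 = 0.00102 s
tau = 1.02 ms
Cutoff frequency: fc = 1 / (2*pi*R*C).
fc = 1 / (2*pi*0.00102) = 156.03 Hz

tau = 1.02 ms, fc = 156.03 Hz


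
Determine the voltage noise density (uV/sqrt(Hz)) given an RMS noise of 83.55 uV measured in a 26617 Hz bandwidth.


Noise spectral density = Vrms / sqrt(BW).
NSD = 83.55 / sqrt(26617)
NSD = 83.55 / 163.1472
NSD = 0.5121 uV/sqrt(Hz)

0.5121 uV/sqrt(Hz)


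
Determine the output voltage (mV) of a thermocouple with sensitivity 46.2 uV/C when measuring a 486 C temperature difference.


The thermocouple output V = sensitivity * dT.
V = 46.2 uV/C * 486 C
V = 22453.2 uV
V = 22.453 mV

22.453 mV


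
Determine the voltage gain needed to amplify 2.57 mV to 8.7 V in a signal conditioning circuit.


Gain = Vout / Vin (converting to same units).
G = 8.7 V / 2.57 mV
G = 8700.0 mV / 2.57 mV
G = 3385.21

3385.21


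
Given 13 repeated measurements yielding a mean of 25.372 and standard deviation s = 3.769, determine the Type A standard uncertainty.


The standard uncertainty for Type A evaluation is u = s / sqrt(n).
u = 3.769 / sqrt(13)
u = 3.769 / 3.6056
u = 1.0453

1.0453


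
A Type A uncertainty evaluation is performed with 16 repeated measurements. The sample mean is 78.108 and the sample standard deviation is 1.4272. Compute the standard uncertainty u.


The standard uncertainty for Type A evaluation is u = s / sqrt(n).
u = 1.4272 / sqrt(16)
u = 1.4272 / 4.0
u = 0.3568

0.3568


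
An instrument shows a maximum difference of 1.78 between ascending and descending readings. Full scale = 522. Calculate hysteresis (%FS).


Hysteresis = (max difference / full scale) * 100%.
H = (1.78 / 522) * 100
H = 0.341 %FS

0.341 %FS


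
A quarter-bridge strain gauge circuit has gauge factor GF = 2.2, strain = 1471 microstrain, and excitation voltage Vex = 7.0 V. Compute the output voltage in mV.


Quarter bridge output: Vout = (GF * epsilon * Vex) / 4.
Vout = (2.2 * 1471e-6 * 7.0) / 4
Vout = 0.0226534 / 4 V
Vout = 0.00566335 V = 5.6634 mV

5.6634 mV


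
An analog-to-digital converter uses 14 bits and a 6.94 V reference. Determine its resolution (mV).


The resolution (LSB) of an ADC is Vref / 2^n.
LSB = 6.94 / 2^14
LSB = 6.94 / 16384
LSB = 0.00042358 V = 0.42358398 mV

0.42358398 mV


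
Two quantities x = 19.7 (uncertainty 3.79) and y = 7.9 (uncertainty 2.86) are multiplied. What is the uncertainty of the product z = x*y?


For a product z = x*y, the relative uncertainty is:
uz/z = sqrt((ux/x)^2 + (uy/y)^2)
Relative uncertainties: ux/x = 3.79/19.7 = 0.192386
uy/y = 2.86/7.9 = 0.362025
z = 19.7 * 7.9 = 155.6
uz = 155.6 * sqrt(0.192386^2 + 0.362025^2) = 63.803

63.803


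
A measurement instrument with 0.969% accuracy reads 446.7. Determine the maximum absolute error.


Absolute error = (accuracy% / 100) * reading.
Error = (0.969 / 100) * 446.7
Error = 0.00969 * 446.7
Error = 4.3285

4.3285


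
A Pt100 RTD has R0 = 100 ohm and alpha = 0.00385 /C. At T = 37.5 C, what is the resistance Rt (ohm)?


The RTD equation: Rt = R0 * (1 + alpha * T).
Rt = 100 * (1 + 0.00385 * 37.5)
Rt = 100 * (1 + 0.144375)
Rt = 100 * 1.144375
Rt = 114.437 ohm

114.437 ohm


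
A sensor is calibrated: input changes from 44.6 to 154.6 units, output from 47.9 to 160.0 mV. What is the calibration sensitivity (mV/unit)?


Sensitivity = (y2 - y1) / (x2 - x1).
S = (160.0 - 47.9) / (154.6 - 44.6)
S = 112.1 / 110.0
S = 1.0191 mV/unit

1.0191 mV/unit


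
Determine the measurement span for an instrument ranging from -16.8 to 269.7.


Span = upper range - lower range.
Span = 269.7 - (-16.8)
Span = 286.5

286.5


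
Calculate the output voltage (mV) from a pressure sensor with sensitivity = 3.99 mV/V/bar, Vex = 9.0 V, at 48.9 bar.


Output = sensitivity * Vex * P.
Vout = 3.99 * 9.0 * 48.9
Vout = 35.91 * 48.9
Vout = 1756.0 mV

1756.0 mV


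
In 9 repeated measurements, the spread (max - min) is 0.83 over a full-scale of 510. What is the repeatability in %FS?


Repeatability = (spread / full scale) * 100%.
R = (0.83 / 510) * 100
R = 0.163 %FS

0.163 %FS


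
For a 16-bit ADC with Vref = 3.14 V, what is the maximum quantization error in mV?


The maximum quantization error is +/- LSB/2.
LSB = Vref / 2^n = 3.14 / 65536 = 4.791e-05 V
Max error = LSB / 2 = 4.791e-05 / 2 = 2.396e-05 V
Max error = 0.024 mV

0.024 mV


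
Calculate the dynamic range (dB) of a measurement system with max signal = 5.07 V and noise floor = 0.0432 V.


Dynamic range = 20 * log10(Vmax / Vnoise).
DR = 20 * log10(5.07 / 0.0432)
DR = 20 * log10(117.36)
DR = 41.39 dB

41.39 dB


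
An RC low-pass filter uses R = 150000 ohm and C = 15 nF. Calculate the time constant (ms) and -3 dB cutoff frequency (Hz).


Time constant: tau = R * C.
tau = 150000 * 1.50e-08 = 0.00225 s
tau = 2.25 ms
Cutoff frequency: fc = 1 / (2*pi*R*C).
fc = 1 / (2*pi*0.00225) = 70.74 Hz

tau = 2.25 ms, fc = 70.74 Hz


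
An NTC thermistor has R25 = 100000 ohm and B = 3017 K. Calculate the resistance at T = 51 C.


NTC thermistor equation: Rt = R25 * exp(B * (1/T - 1/T25)).
T in Kelvin: 324.15 K, T25 = 298.15 K
1/T - 1/T25 = 1/324.15 - 1/298.15 = -0.00026902
B * (1/T - 1/T25) = 3017 * -0.00026902 = -0.8116
Rt = 100000 * exp(-0.8116) = 44412.5 ohm

44412.5 ohm


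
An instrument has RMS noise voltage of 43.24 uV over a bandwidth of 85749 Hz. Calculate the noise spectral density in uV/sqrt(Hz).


Noise spectral density = Vrms / sqrt(BW).
NSD = 43.24 / sqrt(85749)
NSD = 43.24 / 292.8293
NSD = 0.1477 uV/sqrt(Hz)

0.1477 uV/sqrt(Hz)


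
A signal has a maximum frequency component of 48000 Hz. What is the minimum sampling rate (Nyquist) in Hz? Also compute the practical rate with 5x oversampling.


By Nyquist theorem, fs_min = 2 * fmax.
fs_min = 2 * 48000 = 96000 Hz
Practical rate = 5 * fs_min = 5 * 96000 = 480000 Hz

fs_min = 96000 Hz, fs_practical = 480000 Hz


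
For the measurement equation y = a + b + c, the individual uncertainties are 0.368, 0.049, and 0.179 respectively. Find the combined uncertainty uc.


For a sum of independent quantities, uc = sqrt(u1^2 + u2^2 + u3^2).
uc = sqrt(0.368^2 + 0.049^2 + 0.179^2)
uc = sqrt(0.135424 + 0.002401 + 0.032041)
uc = 0.4121

0.4121


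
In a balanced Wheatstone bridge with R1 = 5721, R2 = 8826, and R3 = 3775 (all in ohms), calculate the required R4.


At balance: R1*R4 = R2*R3, so R4 = R2*R3/R1.
R4 = 8826 * 3775 / 5721
R4 = 33318150 / 5721
R4 = 5823.83 ohm

5823.83 ohm


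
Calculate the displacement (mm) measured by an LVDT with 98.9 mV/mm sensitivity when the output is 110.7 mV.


Displacement = Vout / sensitivity.
d = 110.7 / 98.9
d = 1.119 mm

1.119 mm


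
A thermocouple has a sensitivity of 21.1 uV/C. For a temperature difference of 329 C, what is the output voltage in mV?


The thermocouple output V = sensitivity * dT.
V = 21.1 uV/C * 329 C
V = 6941.9 uV
V = 6.942 mV

6.942 mV


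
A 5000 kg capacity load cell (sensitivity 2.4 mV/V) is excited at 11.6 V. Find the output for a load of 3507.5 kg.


Vout = rated_output * Vex * (load / capacity).
Vout = 2.4 * 11.6 * (3507.5 / 5000)
Vout = 2.4 * 11.6 * 0.7015
Vout = 19.53 mV

19.53 mV


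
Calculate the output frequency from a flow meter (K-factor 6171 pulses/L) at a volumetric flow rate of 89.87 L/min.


Frequency = K * Q / 60 (converting L/min to L/s).
f = 6171 * 89.87 / 60
f = 554587.77 / 60
f = 9243.13 Hz

9243.13 Hz


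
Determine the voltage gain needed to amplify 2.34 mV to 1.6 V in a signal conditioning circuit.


Gain = Vout / Vin (converting to same units).
G = 1.6 V / 2.34 mV
G = 1600.0 mV / 2.34 mV
G = 683.76

683.76


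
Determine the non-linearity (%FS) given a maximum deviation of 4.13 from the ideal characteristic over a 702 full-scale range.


Linearity error = (max deviation / full scale) * 100%.
Linearity = (4.13 / 702) * 100
Linearity = 0.588 %FS

0.588 %FS


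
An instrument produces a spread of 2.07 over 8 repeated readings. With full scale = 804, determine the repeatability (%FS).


Repeatability = (spread / full scale) * 100%.
R = (2.07 / 804) * 100
R = 0.257 %FS

0.257 %FS


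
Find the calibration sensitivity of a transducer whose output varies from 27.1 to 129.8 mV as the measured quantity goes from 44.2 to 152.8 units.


Sensitivity = (y2 - y1) / (x2 - x1).
S = (129.8 - 27.1) / (152.8 - 44.2)
S = 102.7 / 108.6
S = 0.9457 mV/unit

0.9457 mV/unit


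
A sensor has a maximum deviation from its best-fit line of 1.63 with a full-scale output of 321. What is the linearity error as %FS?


Linearity error = (max deviation / full scale) * 100%.
Linearity = (1.63 / 321) * 100
Linearity = 0.508 %FS

0.508 %FS


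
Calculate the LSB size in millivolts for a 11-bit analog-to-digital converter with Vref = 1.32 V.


The resolution (LSB) of an ADC is Vref / 2^n.
LSB = 1.32 / 2^11
LSB = 1.32 / 2048
LSB = 0.00064453 V = 0.64453125 mV

0.64453125 mV


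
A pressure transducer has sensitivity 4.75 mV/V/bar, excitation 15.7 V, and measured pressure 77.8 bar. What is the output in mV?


Output = sensitivity * Vex * P.
Vout = 4.75 * 15.7 * 77.8
Vout = 74.575 * 77.8
Vout = 5801.94 mV

5801.94 mV


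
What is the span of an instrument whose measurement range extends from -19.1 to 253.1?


Span = upper range - lower range.
Span = 253.1 - (-19.1)
Span = 272.2

272.2


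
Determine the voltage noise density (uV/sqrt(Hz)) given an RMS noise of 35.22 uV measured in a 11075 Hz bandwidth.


Noise spectral density = Vrms / sqrt(BW).
NSD = 35.22 / sqrt(11075)
NSD = 35.22 / 105.2378
NSD = 0.3347 uV/sqrt(Hz)

0.3347 uV/sqrt(Hz)


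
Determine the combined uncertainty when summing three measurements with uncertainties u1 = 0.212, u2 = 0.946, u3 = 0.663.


For a sum of independent quantities, uc = sqrt(u1^2 + u2^2 + u3^2).
uc = sqrt(0.212^2 + 0.946^2 + 0.663^2)
uc = sqrt(0.044944 + 0.894916 + 0.439569)
uc = 1.1745

1.1745


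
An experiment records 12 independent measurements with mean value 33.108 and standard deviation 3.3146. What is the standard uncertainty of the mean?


The standard uncertainty for Type A evaluation is u = s / sqrt(n).
u = 3.3146 / sqrt(12)
u = 3.3146 / 3.4641
u = 0.9568

0.9568


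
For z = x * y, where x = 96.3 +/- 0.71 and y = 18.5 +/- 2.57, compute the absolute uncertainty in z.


For a product z = x*y, the relative uncertainty is:
uz/z = sqrt((ux/x)^2 + (uy/y)^2)
Relative uncertainties: ux/x = 0.71/96.3 = 0.007373
uy/y = 2.57/18.5 = 0.138919
z = 96.3 * 18.5 = 1781.5
uz = 1781.5 * sqrt(0.007373^2 + 0.138919^2) = 247.839

247.839


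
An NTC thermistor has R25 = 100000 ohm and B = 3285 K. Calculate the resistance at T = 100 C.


NTC thermistor equation: Rt = R25 * exp(B * (1/T - 1/T25)).
T in Kelvin: 373.15 K, T25 = 298.15 K
1/T - 1/T25 = 1/373.15 - 1/298.15 = -0.00067413
B * (1/T - 1/T25) = 3285 * -0.00067413 = -2.2145
Rt = 100000 * exp(-2.2145) = 10920.7 ohm

10920.7 ohm


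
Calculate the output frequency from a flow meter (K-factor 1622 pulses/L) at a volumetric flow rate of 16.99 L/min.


Frequency = K * Q / 60 (converting L/min to L/s).
f = 1622 * 16.99 / 60
f = 27557.78 / 60
f = 459.3 Hz

459.3 Hz


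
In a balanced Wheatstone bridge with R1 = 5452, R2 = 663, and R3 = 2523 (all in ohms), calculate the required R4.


At balance: R1*R4 = R2*R3, so R4 = R2*R3/R1.
R4 = 663 * 2523 / 5452
R4 = 1672749 / 5452
R4 = 306.81 ohm

306.81 ohm


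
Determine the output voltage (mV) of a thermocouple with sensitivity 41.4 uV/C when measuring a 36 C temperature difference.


The thermocouple output V = sensitivity * dT.
V = 41.4 uV/C * 36 C
V = 1490.4 uV
V = 1.49 mV

1.49 mV


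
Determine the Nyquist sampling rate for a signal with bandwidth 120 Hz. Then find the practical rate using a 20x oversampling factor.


By Nyquist theorem, fs_min = 2 * fmax.
fs_min = 2 * 120 = 240 Hz
Practical rate = 20 * fs_min = 20 * 240 = 4800 Hz

fs_min = 240 Hz, fs_practical = 4800 Hz


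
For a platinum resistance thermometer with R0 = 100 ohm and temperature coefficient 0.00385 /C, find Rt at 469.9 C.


The RTD equation: Rt = R0 * (1 + alpha * T).
Rt = 100 * (1 + 0.00385 * 469.9)
Rt = 100 * (1 + 1.809115)
Rt = 100 * 2.809115
Rt = 280.912 ohm

280.912 ohm


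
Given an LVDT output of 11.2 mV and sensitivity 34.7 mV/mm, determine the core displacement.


Displacement = Vout / sensitivity.
d = 11.2 / 34.7
d = 0.323 mm

0.323 mm


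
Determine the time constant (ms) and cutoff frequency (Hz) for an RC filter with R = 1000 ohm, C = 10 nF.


Time constant: tau = R * C.
tau = 1000 * 1.00e-08 = 1e-05 s
tau = 0.01 ms
Cutoff frequency: fc = 1 / (2*pi*R*C).
fc = 1 / (2*pi*1e-05) = 15915.49 Hz

tau = 0.01 ms, fc = 15915.49 Hz


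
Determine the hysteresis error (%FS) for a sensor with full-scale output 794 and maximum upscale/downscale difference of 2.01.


Hysteresis = (max difference / full scale) * 100%.
H = (2.01 / 794) * 100
H = 0.253 %FS

0.253 %FS


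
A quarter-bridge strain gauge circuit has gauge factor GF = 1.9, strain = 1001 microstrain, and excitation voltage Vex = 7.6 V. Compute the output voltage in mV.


Quarter bridge output: Vout = (GF * epsilon * Vex) / 4.
Vout = (1.9 * 1001e-6 * 7.6) / 4
Vout = 0.01445444 / 4 V
Vout = 0.00361361 V = 3.6136 mV

3.6136 mV


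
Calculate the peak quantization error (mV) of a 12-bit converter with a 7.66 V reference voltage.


The maximum quantization error is +/- LSB/2.
LSB = Vref / 2^n = 7.66 / 4096 = 0.00187012 V
Max error = LSB / 2 = 0.00187012 / 2 = 0.00093506 V
Max error = 0.9351 mV

0.9351 mV


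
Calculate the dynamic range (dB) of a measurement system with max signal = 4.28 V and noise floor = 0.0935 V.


Dynamic range = 20 * log10(Vmax / Vnoise).
DR = 20 * log10(4.28 / 0.0935)
DR = 20 * log10(45.78)
DR = 33.21 dB

33.21 dB


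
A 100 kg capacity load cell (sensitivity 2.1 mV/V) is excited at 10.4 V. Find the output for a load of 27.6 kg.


Vout = rated_output * Vex * (load / capacity).
Vout = 2.1 * 10.4 * (27.6 / 100)
Vout = 2.1 * 10.4 * 0.276
Vout = 6.028 mV

6.028 mV


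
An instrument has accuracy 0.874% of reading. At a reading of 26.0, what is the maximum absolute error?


Absolute error = (accuracy% / 100) * reading.
Error = (0.874 / 100) * 26.0
Error = 0.00874 * 26.0
Error = 0.2272

0.2272


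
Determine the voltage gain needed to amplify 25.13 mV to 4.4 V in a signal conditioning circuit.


Gain = Vout / Vin (converting to same units).
G = 4.4 V / 25.13 mV
G = 4400.0 mV / 25.13 mV
G = 175.09

175.09


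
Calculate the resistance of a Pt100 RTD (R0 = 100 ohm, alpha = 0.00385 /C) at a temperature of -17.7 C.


The RTD equation: Rt = R0 * (1 + alpha * T).
Rt = 100 * (1 + 0.00385 * -17.7)
Rt = 100 * (1 + -0.068145)
Rt = 100 * 0.931855
Rt = 93.186 ohm

93.186 ohm


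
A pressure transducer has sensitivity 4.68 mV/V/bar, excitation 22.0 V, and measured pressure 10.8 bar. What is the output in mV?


Output = sensitivity * Vex * P.
Vout = 4.68 * 22.0 * 10.8
Vout = 102.96 * 10.8
Vout = 1111.97 mV

1111.97 mV


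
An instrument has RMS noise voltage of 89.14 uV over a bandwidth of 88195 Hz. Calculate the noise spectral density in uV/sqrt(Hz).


Noise spectral density = Vrms / sqrt(BW).
NSD = 89.14 / sqrt(88195)
NSD = 89.14 / 296.9764
NSD = 0.3002 uV/sqrt(Hz)

0.3002 uV/sqrt(Hz)


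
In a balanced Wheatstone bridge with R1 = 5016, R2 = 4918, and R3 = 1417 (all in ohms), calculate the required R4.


At balance: R1*R4 = R2*R3, so R4 = R2*R3/R1.
R4 = 4918 * 1417 / 5016
R4 = 6968806 / 5016
R4 = 1389.32 ohm

1389.32 ohm
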